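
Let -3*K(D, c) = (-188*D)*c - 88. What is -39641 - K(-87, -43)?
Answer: -822319/3 ≈ -2.7411e+5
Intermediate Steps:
K(D, c) = 88/3 + 188*D*c/3 (K(D, c) = -((-188*D)*c - 88)/3 = -(-188*D*c - 88)/3 = -(-88 - 188*D*c)/3 = 88/3 + 188*D*c/3)
-39641 - K(-87, -43) = -39641 - (88/3 + (188/3)*(-87)*(-43)) = -39641 - (88/3 + 234436) = -39641 - 1*703396/3 = -39641 - 703396/3 = -822319/3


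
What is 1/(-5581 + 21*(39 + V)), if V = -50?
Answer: -1/5812 ≈ -0.00017206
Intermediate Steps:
1/(-5581 + 21*(39 + V)) = 1/(-5581 + 21*(39 - 50)) = 1/(-5581 + 21*(-11)) = 1/(-5581 - 231) = 1/(-5812) = -1/5812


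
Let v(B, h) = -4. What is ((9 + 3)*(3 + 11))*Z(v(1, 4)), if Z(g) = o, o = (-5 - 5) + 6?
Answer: -672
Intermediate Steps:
o = -4 (o = -10 + 6 = -4)
Z(g) = -4
((9 + 3)*(3 + 11))*Z(v(1, 4)) = ((9 + 3)*(3 + 11))*(-4) = (12*14)*(-4) = 168*(-4) = -672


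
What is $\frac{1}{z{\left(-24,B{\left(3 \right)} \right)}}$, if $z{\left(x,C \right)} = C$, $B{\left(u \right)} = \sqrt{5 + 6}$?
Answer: $\frac{\sqrt{11}}{11} \approx 0.30151$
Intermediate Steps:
$B{\left(u \right)} = \sqrt{11}$
$\frac{1}{z{\left(-24,B{\left(3 \right)} \right)}} = \frac{1}{\sqrt{11}} = \frac{\sqrt{11}}{11}$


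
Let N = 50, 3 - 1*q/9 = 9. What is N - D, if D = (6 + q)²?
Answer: -2254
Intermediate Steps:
q = -54 (q = 27 - 9*9 = 27 - 81 = -54)
D = 2304 (D = (6 - 54)² = (-48)² = 2304)
N - D = 50 - 1*2304 = 50 - 2304 = -2254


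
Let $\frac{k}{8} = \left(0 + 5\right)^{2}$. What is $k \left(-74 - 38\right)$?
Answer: $-22400$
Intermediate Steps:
$k = 200$ ($k = 8 \left(0 + 5\right)^{2} = 8 \cdot 5^{2} = 8 \cdot 25 = 200$)
$k \left(-74 - 38\right) = 200 \left(-74 - 38\right) = 200 \left(-112\right) = -22400$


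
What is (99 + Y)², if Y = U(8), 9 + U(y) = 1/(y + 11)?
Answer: 2927521/361 ≈ 8109.5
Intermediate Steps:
U(y) = -9 + 1/(11 + y) (U(y) = -9 + 1/(y + 11) = -9 + 1/(11 + y))
Y = -170/19 (Y = (-98 - 9*8)/(11 + 8) = (-98 - 72)/19 = (1/19)*(-170) = -170/19 ≈ -8.9474)
(99 + Y)² = (99 - 170/19)² = (1711/19)² = 2927521/361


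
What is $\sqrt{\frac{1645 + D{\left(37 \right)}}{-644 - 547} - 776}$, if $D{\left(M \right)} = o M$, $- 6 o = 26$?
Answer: $\frac{i \sqrt{1102509494}}{1191} \approx 27.879 i$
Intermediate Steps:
$o = - \frac{13}{3}$ ($o = \left(- \frac{1}{6}\right) 26 = - \frac{13}{3} \approx -4.3333$)
$D{\left(M \right)} = - \frac{13 M}{3}$
$\sqrt{\frac{1645 + D{\left(37 \right)}}{-644 - 547} - 776} = \sqrt{\frac{1645 - \frac{481}{3}}{-644 - 547} - 776} = \sqrt{\frac{1645 - \frac{481}{3}}{-1191} - 776} = \sqrt{\frac{4454}{3} \left(- \frac{1}{1191}\right) - 776} = \sqrt{- \frac{4454}{3573} - 776} = \sqrt{- \frac{2777102}{3573}} = \frac{i \sqrt{1102509494}}{1191}$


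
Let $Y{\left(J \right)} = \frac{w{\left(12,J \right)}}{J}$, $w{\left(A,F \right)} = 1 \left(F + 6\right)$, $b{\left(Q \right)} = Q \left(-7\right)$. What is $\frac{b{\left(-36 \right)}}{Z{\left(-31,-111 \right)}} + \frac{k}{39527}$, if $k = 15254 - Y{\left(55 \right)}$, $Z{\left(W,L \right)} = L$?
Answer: $- \frac{151575107}{80437445} \approx -1.8844$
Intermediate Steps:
$b{\left(Q \right)} = - 7 Q$
$w{\left(A,F \right)} = 6 + F$ ($w{\left(A,F \right)} = 1 \left(6 + F\right) = 6 + F$)
$Y{\left(J \right)} = \frac{6 + J}{J}$
$k = \frac{838909}{55}$ ($k = 15254 - \frac{6 + 55}{55} = 15254 - \frac{1}{55} \cdot 61 = 15254 - \frac{61}{55} = \frac{838909}{55} \approx 15253.0$)
$\frac{b{\left(-36 \right)}}{Z{\left(-31,-111 \right)}} + \frac{k}{39527} = \frac{\left(-7\right) \left(-36\right)}{-111} + \frac{838909}{55 \cdot 39527} = 252 \left(- \frac{1}{111}\right) + \frac{838909}{55} \cdot \frac{1}{39527} = - \frac{84}{37} + \frac{838909}{2173985} = - \frac{151575107}{80437445}$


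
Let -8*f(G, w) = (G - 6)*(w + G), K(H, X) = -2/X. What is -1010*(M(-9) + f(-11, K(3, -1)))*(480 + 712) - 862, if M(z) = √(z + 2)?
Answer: 23024108 - 1203920*I*√7 ≈ 2.3024e+7 - 3.1853e+6*I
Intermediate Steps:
M(z) = √(2 + z)
f(G, w) = -(-6 + G)*(G + w)/8 (f(G, w) = -(G - 6)*(w + G)/8 = -(-6 + G)*(G + w)/8)
-1010*(M(-9) + f(-11, K(3, -1)))*(480 + 712) - 862 = -1010*(√(2 - 9) + (-⅛*(-11)² + (¾)*(-11) + 3*(-2/(-1))/4 - ⅛*(-11)*(-2/(-1))))*(480 + 712) - 862 = -1010*(√(-7) + (-⅛*121 - 33/4 + 3*(-2*(-1))/4 - ⅛*(-11)*(-2*(-1))))*1192 - 862 = -1010*(I*√7 + (-121/8 - 33/4 + (¾)*2 - ⅛*(-11)*2))*1192 - 862 = -1010*(I*√7 + (-121/8 - 33/4 + 3/2 + 11/4))*1192 - 862 = -1010*(I*√7 - 153/8)*1192 - 862 = -1010*(-153/8 + I*√7)*1192 - 862 = -1010*(-22797 + 1192*I*√7) - 862 = (23024970 - 1203920*I*√7) - 862 = 23024108 - 1203920*I*√7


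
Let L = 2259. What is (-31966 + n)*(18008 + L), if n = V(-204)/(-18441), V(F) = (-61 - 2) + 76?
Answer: -11947092880073/18441 ≈ -6.4786e+8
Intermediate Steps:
V(F) = 13 (V(F) = -63 + 76 = 13)
n = -13/18441 (n = 13/(-18441) = 13*(-1/18441) = -13/18441 ≈ -0.00070495)
(-31966 + n)*(18008 + L) = (-31966 - 13/18441)*(18008 + 2259) = -589485019/18441*20267 = -11947092880073/18441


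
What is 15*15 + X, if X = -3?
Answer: 222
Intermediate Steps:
15*15 + X = 15*15 - 3 = 225 - 3 = 222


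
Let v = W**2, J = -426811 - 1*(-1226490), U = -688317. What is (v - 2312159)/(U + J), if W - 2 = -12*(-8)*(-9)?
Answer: -1569115/111362 ≈ -14.090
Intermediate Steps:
W = -862 (W = 2 - 12*(-8)*(-9) = 2 + 96*(-9) = 2 - 864 = -862)
J = 799679 (J = -426811 + 1226490 = 799679)
v = 743044 (v = (-862)**2 = 743044)
(v - 2312159)/(U + J) = (743044 - 2312159)/(-688317 + 799679) = -1569115/111362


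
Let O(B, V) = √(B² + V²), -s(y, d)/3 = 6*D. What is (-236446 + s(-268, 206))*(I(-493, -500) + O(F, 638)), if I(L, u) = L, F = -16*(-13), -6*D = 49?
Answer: 116495407 - 472598*√112577 ≈ -4.2073e+7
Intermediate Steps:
D = -49/6 (D = -⅙*49 = -49/6 ≈ -8.1667)
F = 208
s(y, d) = 147 (s(y, d) = -18*(-49)/6 = -3*(-49) = 147)
(-236446 + s(-268, 206))*(I(-493, -500) + O(F, 638)) = (-236446 + 147)*(-493 + √(208² + 638²)) = -236299*(-493 + √(43264 + 407044)) = -236299*(-493 + √450308) = -236299*(-493 + 2*√112577) = 116495407 - 472598*√112577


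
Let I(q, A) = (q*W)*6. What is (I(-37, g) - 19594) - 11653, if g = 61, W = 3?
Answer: -31913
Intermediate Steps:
I(q, A) = 18*q (I(q, A) = (q*3)*6 = (3*q)*6 = 18*q)
(I(-37, g) - 19594) - 11653 = (18*(-37) - 19594) - 11653 = (-666 - 19594) - 11653 = -20260 - 11653 = -31913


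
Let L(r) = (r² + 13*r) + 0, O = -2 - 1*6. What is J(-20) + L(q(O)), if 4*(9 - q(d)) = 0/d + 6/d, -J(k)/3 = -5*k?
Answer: -24615/256 ≈ -96.152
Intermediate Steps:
J(k) = 15*k (J(k) = -(-15)*k = 15*k)
O = -8 (O = -2 - 6 = -8)
q(d) = 9 - 3/(2*d) (q(d) = 9 - (0/d + 6/d)/4 = 9 - (0 + 6/d)/4 = 9 - 3/(2*d))
L(r) = r² + 13*r
J(-20) + L(q(O)) = 15*(-20) + (9 - 3/2/(-8))*(13 + (9 - 3/2/(-8))) = -300 + (9 - 3/2*(-⅛))*(13 + (9 - 3/2*(-⅛))) = -300 + (9 + 3/16)*(13 + (9 + 3/16)) = -300 + 147*(13 + 147/16)/16 = -300 + (147/16)*(355/16) = -300 + 52185/256 = -24615/256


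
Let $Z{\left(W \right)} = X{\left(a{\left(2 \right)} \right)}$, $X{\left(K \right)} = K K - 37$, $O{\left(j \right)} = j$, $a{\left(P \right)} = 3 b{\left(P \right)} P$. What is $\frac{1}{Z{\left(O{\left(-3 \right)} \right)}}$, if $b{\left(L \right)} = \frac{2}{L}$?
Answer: $-1$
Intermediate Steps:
$a{\left(P \right)} = 6$ ($a{\left(P \right)} = 3 \frac{2}{P} P = \frac{6}{P} P = 6$)
$X{\left(K \right)} = -37 + K^{2}$ ($X{\left(K \right)} = K^{2} - 37 = -37 + K^{2}$)
$Z{\left(W \right)} = -1$ ($Z{\left(W \right)} = -37 + 6^{2} = -37 + 36 = -1$)
$\frac{1}{Z{\left(O{\left(-3 \right)} \right)}} = \frac{1}{-1} = -1$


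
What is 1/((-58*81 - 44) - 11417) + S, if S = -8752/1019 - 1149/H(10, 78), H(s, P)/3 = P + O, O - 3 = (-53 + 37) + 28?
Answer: -19458972634/1531339953 ≈ -12.707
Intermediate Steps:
O = 15 (O = 3 + ((-53 + 37) + 28) = 3 + (-16 + 28) = 3 + 12 = 15)
H(s, P) = 45 + 3*P (H(s, P) = 3*(P + 15) = 3*(15 + P) = 45 + 3*P)
S = -1204213/94767 (S = -8752/1019 - 1149/(45 + 3*78) = -8752*1/1019 - 1149/(45 + 234) = -8752/1019 - 1149/279 = -8752/1019 - 1149*1/279 = -8752/1019 - 383/93 = -1204213/94767 ≈ -12.707)
1/((-58*81 - 44) - 11417) + S = 1/((-58*81 - 44) - 11417) - 1204213/94767 = 1/((-4698 - 44) - 11417) - 1204213/94767 = 1/(-4742 - 11417) - 1204213/94767 = 1/(-16159) - 1204213/94767 = -1/16159 - 1204213/94767 = -19458972634/1531339953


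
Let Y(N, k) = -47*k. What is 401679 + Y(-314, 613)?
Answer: 372868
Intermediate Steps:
401679 + Y(-314, 613) = 401679 - 47*613 = 401679 - 28811 = 372868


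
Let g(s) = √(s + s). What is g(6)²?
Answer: 12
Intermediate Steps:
g(s) = √2*√s (g(s) = √(2*s) = √2*√s)
g(6)² = (√2*√6)² = (2*√3)² = 12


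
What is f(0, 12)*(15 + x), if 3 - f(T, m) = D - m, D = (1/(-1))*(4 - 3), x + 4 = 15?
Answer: 416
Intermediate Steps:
x = 11 (x = -4 + 15 = 11)
D = -1 (D = (1*(-1))*1 = -1*1 = -1)
f(T, m) = 4 + m (f(T, m) = 3 - (-1 - m) = 3 + (1 + m) = 4 + m)
f(0, 12)*(15 + x) = (4 + 12)*(15 + 11) = 16*26 = 416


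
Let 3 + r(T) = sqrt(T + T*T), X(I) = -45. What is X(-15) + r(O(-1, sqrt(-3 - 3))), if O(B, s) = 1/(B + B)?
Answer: -48 + I/2 ≈ -48.0 + 0.5*I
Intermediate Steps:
O(B, s) = 1/(2*B)
r(T) = -3 + sqrt(T + T**2) (r(T) = -3 + sqrt(T + T*T) = -3 + sqrt(T + T**2))
X(-15) + r(O(-1, sqrt(-3 - 3))) = -45 + (-3 + sqrt(((1/2)/(-1))*(1 + (1/2)/(-1)))) = -45 + (-3 + sqrt(((1/2)*(-1))*(1 + (1/2)*(-1)))) = -45 + (-3 + sqrt(-(1 - 1/2)/2)) = -45 + (-3 + sqrt(-1/2*1/2)) = -45 + (-3 + sqrt(-1/4)) = -45 + (-3 + I/2) = -48 + I/2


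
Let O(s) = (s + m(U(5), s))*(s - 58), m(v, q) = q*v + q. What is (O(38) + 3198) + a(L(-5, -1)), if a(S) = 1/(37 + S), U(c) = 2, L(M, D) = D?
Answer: 5689/36 ≈ 158.03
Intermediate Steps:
m(v, q) = q + q*v
O(s) = 4*s*(-58 + s) (O(s) = (s + s*(1 + 2))*(s - 58) = (s + s*3)*(-58 + s) = (s + 3*s)*(-58 + s) = (4*s)*(-58 + s) = 4*s*(-58 + s))
(O(38) + 3198) + a(L(-5, -1)) = (4*38*(-58 + 38) + 3198) + 1/(37 - 1) = (4*38*(-20) + 3198) + 1/36 = (-3040 + 3198) + 1/36 = 158 + 1/36 = 5689/36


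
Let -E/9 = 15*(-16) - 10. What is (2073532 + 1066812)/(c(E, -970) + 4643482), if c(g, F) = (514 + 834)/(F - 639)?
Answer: 2526406748/3735680595 ≈ 0.67629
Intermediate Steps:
E = 2250 (E = -9*(15*(-16) - 10) = -9*(-240 - 10) = -9*(-250) = 2250)
c(g, F) = 1348/(-639 + F)
(2073532 + 1066812)/(c(E, -970) + 4643482) = (2073532 + 1066812)/(1348/(-639 - 970) + 4643482) = 3140344/(1348/(-1609) + 4643482) = 3140344/(1348*(-1/1609) + 4643482) = 3140344/(-1348/1609 + 4643482) = 3140344/(7471361190/1609) = 3140344*(1609/7471361190) = 2526406748/3735680595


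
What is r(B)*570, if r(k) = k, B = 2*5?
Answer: 5700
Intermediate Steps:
B = 10
r(B)*570 = 10*570 = 5700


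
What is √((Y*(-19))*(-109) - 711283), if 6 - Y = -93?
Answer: I*√506254 ≈ 711.52*I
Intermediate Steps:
Y = 99 (Y = 6 - 1*(-93) = 6 + 93 = 99)
√((Y*(-19))*(-109) - 711283) = √((99*(-19))*(-109) - 711283) = √(-1881*(-109) - 711283) = √(205029 - 711283) = √(-506254) = I*√506254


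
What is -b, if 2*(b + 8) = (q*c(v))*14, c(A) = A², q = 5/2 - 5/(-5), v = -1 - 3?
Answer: -384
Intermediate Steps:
v = -4
q = 7/2 (q = 5*(½) - 5*(-⅕) = 5/2 + 1 = 7/2 ≈ 3.5000)
b = 384 (b = -8 + (((7/2)*(-4)²)*14)/2 = -8 + (((7/2)*16)*14)/2 = -8 + (56*14)/2 = -8 + (½)*784 = -8 + 392 = 384)
-b = -1*384 = -384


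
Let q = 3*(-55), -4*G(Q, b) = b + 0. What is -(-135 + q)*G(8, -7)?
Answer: 525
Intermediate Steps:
G(Q, b) = -b/4 (G(Q, b) = -(b + 0)/4 = -b/4)
q = -165
-(-135 + q)*G(8, -7) = -(-135 - 165)*(-¼*(-7)) = -(-300)*7/4 = -1*(-525) = 525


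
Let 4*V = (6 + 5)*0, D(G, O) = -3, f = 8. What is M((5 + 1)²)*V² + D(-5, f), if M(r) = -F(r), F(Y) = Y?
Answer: -3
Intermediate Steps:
V = 0 (V = ((6 + 5)*0)/4 = (11*0)/4 = (¼)*0 = 0)
M(r) = -r
M((5 + 1)²)*V² + D(-5, f) = -(5 + 1)²*0² - 3 = -1*6²*0 - 3 = -1*36*0 - 3 = -36*0 - 3 = 0 - 3 = -3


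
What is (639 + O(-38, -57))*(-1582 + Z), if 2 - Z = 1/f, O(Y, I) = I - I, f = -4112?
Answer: -4151556801/4112 ≈ -1.0096e+6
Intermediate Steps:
O(Y, I) = 0
Z = 8225/4112 (Z = 2 - 1/(-4112) = 2 - 1*(-1/4112) = 2 + 1/4112 = 8225/4112 ≈ 2.0002)
(639 + O(-38, -57))*(-1582 + Z) = (639 + 0)*(-1582 + 8225/4112) = 639*(-6496959/4112) = -4151556801/4112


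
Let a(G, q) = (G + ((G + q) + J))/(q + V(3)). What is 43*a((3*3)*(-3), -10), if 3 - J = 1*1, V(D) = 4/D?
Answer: 3999/13 ≈ 307.62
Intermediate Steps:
J = 2 (J = 3 - 1 = 2)
a(G, q) = (2 + q + 2*G)/(4/3 + q) (a(G, q) = (G + ((G + q) + 2))/(q + 4/3) = (G + (2 + G + q))/(q + 4*(⅓)) = (2 + q + 2*G)/(q + 4/3) = (2 + q + 2*G)/(4/3 + q))
43*a((3*3)*(-3), -10) = 43*(3*(2 - 10 + 2*((3*3)*(-3)))/(4 + 3*(-10))) = 43*(3*(2 - 10 + 2*(9*(-3)))/(4 - 30)) = 43*(3*(2 - 10 + 2*(-27))/(-26)) = 43*(3*(-1/26)*(2 - 10 - 54)) = 43*(3*(-1/26)*(-62)) = 43*(93/13) = 3999/13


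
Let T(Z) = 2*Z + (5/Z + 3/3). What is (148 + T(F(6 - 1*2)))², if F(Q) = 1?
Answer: 24336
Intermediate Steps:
T(Z) = 1 + 2*Z + 5/Z (T(Z) = 2*Z + (5/Z + 3*(⅓)) = 2*Z + (5/Z + 1) = 2*Z + (1 + 5/Z) = 1 + 2*Z + 5/Z)
(148 + T(F(6 - 1*2)))² = (148 + (1 + 2*1 + 5/1))² = (148 + (1 + 2 + 5*1))² = (148 + (1 + 2 + 5))² = (148 + 8)² = 156² = 24336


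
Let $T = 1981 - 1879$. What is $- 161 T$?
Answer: $-16422$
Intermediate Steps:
$T = 102$
$- 161 T = \left(-161\right) 102 = -16422$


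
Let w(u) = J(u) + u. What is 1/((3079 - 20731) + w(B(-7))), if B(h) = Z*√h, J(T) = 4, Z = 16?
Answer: -1103/19465856 - I*√7/19465856 ≈ -5.6663e-5 - 1.3592e-7*I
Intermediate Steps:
B(h) = 16*√h
w(u) = 4 + u
1/((3079 - 20731) + w(B(-7))) = 1/((3079 - 20731) + (4 + 16*√(-7))) = 1/(-17652 + (4 + 16*(I*√7))) = 1/(-17652 + (4 + 16*I*√7)) = 1/(-17648 + 16*I*√7)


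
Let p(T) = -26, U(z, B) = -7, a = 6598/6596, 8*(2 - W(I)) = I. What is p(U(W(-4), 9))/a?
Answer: -85748/3299 ≈ -25.992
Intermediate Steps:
W(I) = 2 - I/8
a = 3299/3298 (a = 6598*(1/6596) = 3299/3298 ≈ 1.0003)
p(U(W(-4), 9))/a = -26/3299/3298 = -26*3298/3299 = -85748/3299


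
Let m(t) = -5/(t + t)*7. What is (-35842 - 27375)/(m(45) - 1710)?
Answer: 1137906/30787 ≈ 36.961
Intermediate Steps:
m(t) = -35/(2*t) (m(t) = -5*1/(2*t)*7 = -5/(2*t)*7 = -35/(2*t))
(-35842 - 27375)/(m(45) - 1710) = (-35842 - 27375)/(-35/2/45 - 1710) = -63217/(-35/2*1/45 - 1710) = -63217/(-7/18 - 1710) = -63217/(-30787/18) = -63217*(-18/30787) = 1137906/30787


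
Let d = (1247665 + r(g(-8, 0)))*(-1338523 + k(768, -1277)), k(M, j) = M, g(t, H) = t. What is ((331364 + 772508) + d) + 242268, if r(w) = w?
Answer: -1669058043895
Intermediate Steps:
d = -1669059390035 (d = (1247665 - 8)*(-1338523 + 768) = 1247657*(-1337755) = -1669059390035)
((331364 + 772508) + d) + 242268 = ((331364 + 772508) - 1669059390035) + 242268 = (1103872 - 1669059390035) + 242268 = -1669058286163 + 242268 = -1669058043895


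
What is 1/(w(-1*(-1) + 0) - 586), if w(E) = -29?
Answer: -1/615 ≈ -0.0016260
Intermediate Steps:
1/(w(-1*(-1) + 0) - 586) = 1/(-29 - 586) = 1/(-615) = -1/615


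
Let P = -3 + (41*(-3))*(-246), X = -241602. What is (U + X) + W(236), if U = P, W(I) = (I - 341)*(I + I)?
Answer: -260907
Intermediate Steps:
W(I) = 2*I*(-341 + I) (W(I) = (-341 + I)*(2*I) = 2*I*(-341 + I))
P = 30255 (P = -3 - 123*(-246) = -3 + 30258 = 30255)
U = 30255
(U + X) + W(236) = (30255 - 241602) + 2*236*(-341 + 236) = -211347 + 2*236*(-105) = -211347 - 49560 = -260907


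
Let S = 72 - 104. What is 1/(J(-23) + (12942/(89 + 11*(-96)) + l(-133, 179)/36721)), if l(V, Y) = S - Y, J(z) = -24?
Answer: -35509207/1327668187 ≈ -0.026746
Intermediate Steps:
S = -32
l(V, Y) = -32 - Y
1/(J(-23) + (12942/(89 + 11*(-96)) + l(-133, 179)/36721)) = 1/(-24 + (12942/(89 + 11*(-96)) + (-32 - 1*179)/36721)) = 1/(-24 + (12942/(89 - 1056) + (-32 - 179)*(1/36721))) = 1/(-24 + (12942/(-967) - 211*1/36721)) = 1/(-24 + (12942*(-1/967) - 211/36721)) = 1/(-24 + (-12942/967 - 211/36721)) = 1/(-24 - 475447219/35509207) = 1/(-1327668187/35509207) = -35509207/1327668187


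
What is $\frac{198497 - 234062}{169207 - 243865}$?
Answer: $\frac{11855}{24886} \approx 0.47637$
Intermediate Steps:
$\frac{198497 - 234062}{169207 - 243865} = - \frac{35565}{-74658} = \left(-35565\right) \left(- \frac{1}{74658}\right) = \frac{11855}{24886}$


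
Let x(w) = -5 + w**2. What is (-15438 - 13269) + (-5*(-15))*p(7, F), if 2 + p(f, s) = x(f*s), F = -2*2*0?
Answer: -29232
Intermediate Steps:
F = 0 (F = -4*0 = 0)
p(f, s) = -7 + f**2*s**2 (p(f, s) = -2 + (-5 + (f*s)**2) = -2 + (-5 + f**2*s**2) = -7 + f**2*s**2)
(-15438 - 13269) + (-5*(-15))*p(7, F) = (-15438 - 13269) + (-5*(-15))*(-7 + 7**2*0**2) = -28707 + 75*(-7 + 49*0) = -28707 + 75*(-7 + 0) = -28707 + 75*(-7) = -28707 - 525 = -29232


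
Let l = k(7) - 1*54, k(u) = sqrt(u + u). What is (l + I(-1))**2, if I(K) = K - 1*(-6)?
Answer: (49 - sqrt(14))**2 ≈ 2048.3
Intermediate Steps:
k(u) = sqrt(2)*sqrt(u) (k(u) = sqrt(2*u) = sqrt(2)*sqrt(u))
I(K) = 6 + K (I(K) = K + 6 = 6 + K)
l = -54 + sqrt(14) (l = sqrt(2)*sqrt(7) - 1*54 = sqrt(14) - 54 = -54 + sqrt(14) ≈ -50.258)
(l + I(-1))**2 = ((-54 + sqrt(14)) + (6 - 1))**2 = ((-54 + sqrt(14)) + 5)**2 = (-49 + sqrt(14))**2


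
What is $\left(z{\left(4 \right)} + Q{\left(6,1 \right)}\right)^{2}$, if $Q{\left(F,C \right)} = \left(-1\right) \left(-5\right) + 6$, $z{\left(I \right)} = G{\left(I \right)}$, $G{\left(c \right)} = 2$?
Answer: $169$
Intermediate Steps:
$z{\left(I \right)} = 2$
$Q{\left(F,C \right)} = 11$ ($Q{\left(F,C \right)} = 5 + 6 = 11$)
$\left(z{\left(4 \right)} + Q{\left(6,1 \right)}\right)^{2} = \left(2 + 11\right)^{2} = 13^{2} = 169$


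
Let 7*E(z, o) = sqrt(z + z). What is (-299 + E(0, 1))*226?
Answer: -67574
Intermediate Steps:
E(z, o) = sqrt(2)*sqrt(z)/7 (E(z, o) = sqrt(z + z)/7 = sqrt(2*z)/7 = (sqrt(2)*sqrt(z))/7 = sqrt(2)*sqrt(z)/7)
(-299 + E(0, 1))*226 = (-299 + sqrt(2)*sqrt(0)/7)*226 = (-299 + (1/7)*sqrt(2)*0)*226 = (-299 + 0)*226 = -299*226 = -67574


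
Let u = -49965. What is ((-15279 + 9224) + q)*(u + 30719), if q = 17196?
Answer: -214419686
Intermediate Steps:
((-15279 + 9224) + q)*(u + 30719) = ((-15279 + 9224) + 17196)*(-49965 + 30719) = (-6055 + 17196)*(-19246) = 11141*(-19246) = -214419686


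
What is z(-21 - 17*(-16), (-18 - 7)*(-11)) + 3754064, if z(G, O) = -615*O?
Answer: 3584939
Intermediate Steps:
z(-21 - 17*(-16), (-18 - 7)*(-11)) + 3754064 = -615*(-18 - 7)*(-11) + 3754064 = -(-15375)*(-11) + 3754064 = -615*275 + 3754064 = -169125 + 3754064 = 3584939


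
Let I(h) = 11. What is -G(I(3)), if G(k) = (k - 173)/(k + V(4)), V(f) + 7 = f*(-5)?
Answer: -81/8 ≈ -10.125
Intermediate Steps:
V(f) = -7 - 5*f (V(f) = -7 + f*(-5) = -7 - 5*f)
G(k) = (-173 + k)/(-27 + k) (G(k) = (k - 173)/(k + (-7 - 5*4)) = (-173 + k)/(k + (-7 - 20)) = (-173 + k)/(k - 27) = (-173 + k)/(-27 + k))
-G(I(3)) = -(-173 + 11)/(-27 + 11) = -(-162)/(-16) = -(-1)*(-162)/16 = -1*81/8 = -81/8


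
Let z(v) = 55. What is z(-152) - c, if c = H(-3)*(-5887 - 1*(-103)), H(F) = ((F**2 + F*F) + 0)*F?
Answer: -312281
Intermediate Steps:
H(F) = 2*F**3 (H(F) = ((F**2 + F**2) + 0)*F = (2*F**2 + 0)*F = (2*F**2)*F = 2*F**3)
c = 312336 (c = (2*(-3)**3)*(-5887 - 1*(-103)) = (2*(-27))*(-5887 + 103) = -54*(-5784) = 312336)
z(-152) - c = 55 - 1*312336 = 55 - 312336 = -312281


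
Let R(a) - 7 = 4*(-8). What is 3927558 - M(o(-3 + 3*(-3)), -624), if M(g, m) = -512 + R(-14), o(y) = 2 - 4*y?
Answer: 3928095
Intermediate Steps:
R(a) = -25 (R(a) = 7 + 4*(-8) = 7 - 32 = -25)
M(g, m) = -537 (M(g, m) = -512 - 25 = -537)
3927558 - M(o(-3 + 3*(-3)), -624) = 3927558 - 1*(-537) = 3927558 + 537 = 3928095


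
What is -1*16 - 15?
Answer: -31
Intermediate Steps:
-1*16 - 15 = -16 - 15 = -31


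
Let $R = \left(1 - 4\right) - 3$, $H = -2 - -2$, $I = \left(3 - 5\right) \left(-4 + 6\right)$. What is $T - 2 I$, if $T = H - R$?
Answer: $14$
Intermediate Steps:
$I = -4$ ($I = \left(-2\right) 2 = -4$)
$H = 0$ ($H = -2 + 2 = 0$)
$R = -6$ ($R = -3 - 3 = -6$)
$T = 6$ ($T = 0 - -6 = 0 + 6 = 6$)
$T - 2 I = 6 - -8 = 6 + 8 = 14$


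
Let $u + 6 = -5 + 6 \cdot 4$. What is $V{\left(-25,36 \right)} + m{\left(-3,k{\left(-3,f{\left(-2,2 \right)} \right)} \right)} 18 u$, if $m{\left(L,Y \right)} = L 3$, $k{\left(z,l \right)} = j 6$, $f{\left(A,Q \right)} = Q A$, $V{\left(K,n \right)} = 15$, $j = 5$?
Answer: $-2091$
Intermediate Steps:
$f{\left(A,Q \right)} = A Q$
$k{\left(z,l \right)} = 30$ ($k{\left(z,l \right)} = 5 \cdot 6 = 30$)
$u = 13$ ($u = -6 + \left(-5 + 6 \cdot 4\right) = -6 + \left(-5 + 24\right) = -6 + 19 = 13$)
$m{\left(L,Y \right)} = 3 L$
$V{\left(-25,36 \right)} + m{\left(-3,k{\left(-3,f{\left(-2,2 \right)} \right)} \right)} 18 u = 15 + 3 \left(-3\right) 18 \cdot 13 = 15 + \left(-9\right) 18 \cdot 13 = 15 - 2106 = -2091$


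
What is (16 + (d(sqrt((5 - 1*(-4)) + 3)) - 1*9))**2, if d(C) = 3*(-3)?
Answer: 4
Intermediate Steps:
d(C) = -9
(16 + (d(sqrt((5 - 1*(-4)) + 3)) - 1*9))**2 = (16 + (-9 - 1*9))**2 = (16 + (-9 - 9))**2 = (16 - 18)**2 = (-2)**2 = 4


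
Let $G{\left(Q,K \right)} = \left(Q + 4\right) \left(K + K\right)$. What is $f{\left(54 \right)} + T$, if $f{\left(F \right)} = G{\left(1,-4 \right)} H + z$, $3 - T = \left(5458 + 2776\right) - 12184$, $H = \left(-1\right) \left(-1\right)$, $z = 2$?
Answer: $3915$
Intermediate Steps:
$H = 1$
$T = 3953$ ($T = 3 - \left(\left(5458 + 2776\right) - 12184\right) = 3 - \left(8234 - 12184\right) = 3 - -3950 = 3 + 3950 = 3953$)
$G{\left(Q,K \right)} = 2 K \left(4 + Q\right)$ ($G{\left(Q,K \right)} = \left(4 + Q\right) 2 K = 2 K \left(4 + Q\right)$)
$f{\left(F \right)} = -38$ ($f{\left(F \right)} = 2 \left(-4\right) \left(4 + 1\right) 1 + 2 = 2 \left(-4\right) 5 \cdot 1 + 2 = \left(-40\right) 1 + 2 = -40 + 2 = -38$)
$f{\left(54 \right)} + T = -38 + 3953 = 3915$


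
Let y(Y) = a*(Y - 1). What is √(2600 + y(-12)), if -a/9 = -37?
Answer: I*√1729 ≈ 41.581*I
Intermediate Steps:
a = 333 (a = -9*(-37) = 333)
y(Y) = -333 + 333*Y (y(Y) = 333*(Y - 1) = 333*(-1 + Y) = -333 + 333*Y)
√(2600 + y(-12)) = √(2600 + (-333 + 333*(-12))) = √(2600 + (-333 - 3996)) = √(2600 - 4329) = √(-1729) = I*√1729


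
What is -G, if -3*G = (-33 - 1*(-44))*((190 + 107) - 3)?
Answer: 1078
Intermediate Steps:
G = -1078 (G = -(-33 - 1*(-44))*((190 + 107) - 3)/3 = -(-33 + 44)*(297 - 3)/3 = -11*294/3 = -1/3*3234 = -1078)
-G = -1*(-1078) = 1078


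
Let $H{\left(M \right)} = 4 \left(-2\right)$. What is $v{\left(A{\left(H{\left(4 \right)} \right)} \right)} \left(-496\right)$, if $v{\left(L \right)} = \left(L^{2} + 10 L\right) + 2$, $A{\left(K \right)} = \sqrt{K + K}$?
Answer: $6944 - 19840 i \approx 6944.0 - 19840.0 i$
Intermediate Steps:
$H{\left(M \right)} = -8$
$A{\left(K \right)} = \sqrt{2} \sqrt{K}$ ($A{\left(K \right)} = \sqrt{2 K} = \sqrt{2} \sqrt{K}$)
$v{\left(L \right)} = 2 + L^{2} + 10 L$
$v{\left(A{\left(H{\left(4 \right)} \right)} \right)} \left(-496\right) = \left(2 + \left(\sqrt{2} \sqrt{-8}\right)^{2} + 10 \sqrt{2} \sqrt{-8}\right) \left(-496\right) = \left(2 + \left(\sqrt{2} \cdot 2 i \sqrt{2}\right)^{2} + 10 \sqrt{2} \cdot 2 i \sqrt{2}\right) \left(-496\right) = \left(2 + \left(4 i\right)^{2} + 10 \cdot 4 i\right) \left(-496\right) = \left(2 - 16 + 40 i\right) \left(-496\right) = \left(-14 + 40 i\right) \left(-496\right) = 6944 - 19840 i$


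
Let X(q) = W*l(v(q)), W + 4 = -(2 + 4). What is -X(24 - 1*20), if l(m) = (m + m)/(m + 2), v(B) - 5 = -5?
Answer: 0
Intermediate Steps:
v(B) = 0 (v(B) = 5 - 5 = 0)
W = -10 (W = -4 - (2 + 4) = -4 - 1*6 = -4 - 6 = -10)
l(m) = 2*m/(2 + m) (l(m) = (2*m)/(2 + m) = 2*m/(2 + m))
X(q) = 0 (X(q) = -20*0/(2 + 0) = -20*0/2 = -10*0 = 0)
-X(24 - 1*20) = -1*0 = 0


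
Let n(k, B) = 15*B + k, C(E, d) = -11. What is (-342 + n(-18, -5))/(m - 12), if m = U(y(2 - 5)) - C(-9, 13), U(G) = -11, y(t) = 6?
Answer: 145/4 ≈ 36.250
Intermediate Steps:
n(k, B) = k + 15*B
m = 0 (m = -11 - 1*(-11) = -11 + 11 = 0)
(-342 + n(-18, -5))/(m - 12) = (-342 + (-18 + 15*(-5)))/(0 - 12) = (-342 + (-18 - 75))/(-12) = (-342 - 93)*(-1/12) = -435*(-1/12) = 145/4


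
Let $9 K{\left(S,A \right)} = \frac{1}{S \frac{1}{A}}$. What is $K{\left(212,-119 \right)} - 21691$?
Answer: $- \frac{41386547}{1908} \approx -21691.0$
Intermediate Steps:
$K{\left(S,A \right)} = \frac{A}{9 S}$ ($K{\left(S,A \right)} = \frac{1}{9 \frac{S}{A}} = \frac{A \frac{1}{S}}{9} = \frac{A}{9 S}$)
$K{\left(212,-119 \right)} - 21691 = \frac{1}{9} \left(-119\right) \frac{1}{212} - 21691 = - \frac{119}{1908} - 21691 = - \frac{41386547}{1908}$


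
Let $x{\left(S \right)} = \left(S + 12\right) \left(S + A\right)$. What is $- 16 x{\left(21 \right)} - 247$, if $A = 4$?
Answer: $-13447$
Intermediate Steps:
$x{\left(S \right)} = \left(4 + S\right) \left(12 + S\right)$ ($x{\left(S \right)} = \left(S + 12\right) \left(S + 4\right) = \left(12 + S\right) \left(4 + S\right) = \left(4 + S\right) \left(12 + S\right)$)
$- 16 x{\left(21 \right)} - 247 = - 16 \left(48 + 21^{2} + 16 \cdot 21\right) - 247 = - 16 \left(48 + 441 + 336\right) - 247 = \left(-16\right) 825 - 247 = -13200 - 247 = -13447$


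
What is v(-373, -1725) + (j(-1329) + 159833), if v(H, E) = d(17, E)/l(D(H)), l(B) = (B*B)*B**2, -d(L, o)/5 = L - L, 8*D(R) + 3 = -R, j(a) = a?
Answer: 158504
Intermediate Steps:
D(R) = -3/8 - R/8 (D(R) = -3/8 + (-R)/8 = -3/8 - R/8)
d(L, o) = 0 (d(L, o) = -5*(L - L) = -5*0 = 0)
l(B) = B**4 (l(B) = B**2*B**2 = B**4)
v(H, E) = 0 (v(H, E) = 0/((-3/8 - H/8)**4) = 0/(-3/8 - H/8)**4 = 0)
v(-373, -1725) + (j(-1329) + 159833) = 0 + (-1329 + 159833) = 0 + 158504 = 158504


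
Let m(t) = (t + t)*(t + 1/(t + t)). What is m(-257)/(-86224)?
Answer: -132099/86224 ≈ -1.5320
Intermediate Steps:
m(t) = 2*t*(t + 1/(2*t)) (m(t) = (2*t)*(t + 1/(2*t)) = 2*t*(t + 1/(2*t)))
m(-257)/(-86224) = (1 + 2*(-257)²)/(-86224) = (1 + 2*66049)*(-1/86224) = (1 + 132098)*(-1/86224) = 132099*(-1/86224) = -132099/86224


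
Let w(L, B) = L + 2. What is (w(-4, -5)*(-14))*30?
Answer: 840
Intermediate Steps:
w(L, B) = 2 + L
(w(-4, -5)*(-14))*30 = ((2 - 4)*(-14))*30 = -2*(-14)*30 = 28*30 = 840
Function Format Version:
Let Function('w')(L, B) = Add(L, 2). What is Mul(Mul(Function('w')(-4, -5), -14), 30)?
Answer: 840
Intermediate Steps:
Function('w')(L, B) = Add(2, L)
Mul(Mul(Function('w')(-4, -5), -14), 30) = Mul(Mul(Add(2, -4), -14), 30) = Mul(Mul(-2, -14), 30) = Mul(28, 30) = 840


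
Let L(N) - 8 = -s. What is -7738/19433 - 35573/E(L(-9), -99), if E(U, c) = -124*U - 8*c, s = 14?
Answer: -703175677/29849088 ≈ -23.558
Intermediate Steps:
L(N) = -6 (L(N) = 8 - 1*14 = 8 - 14 = -6)
-7738/19433 - 35573/E(L(-9), -99) = -7738/19433 - 35573/(-124*(-6) - 8*(-99)) = -7738*1/19433 - 35573/(744 + 792) = -7738/19433 - 35573/1536 = -703175677/29849088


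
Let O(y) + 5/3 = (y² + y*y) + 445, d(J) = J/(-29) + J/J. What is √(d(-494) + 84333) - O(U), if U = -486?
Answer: -1418506/3 + 2*√17734805/29 ≈ -4.7255e+5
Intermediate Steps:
d(J) = 1 - J/29 (d(J) = J*(-1/29) + 1 = -J/29 + 1 = 1 - J/29)
O(y) = 1330/3 + 2*y² (O(y) = -5/3 + ((y² + y*y) + 445) = -5/3 + ((y² + y²) + 445) = -5/3 + (2*y² + 445) = -5/3 + (445 + 2*y²) = 1330/3 + 2*y²)
√(d(-494) + 84333) - O(U) = √((1 - 1/29*(-494)) + 84333) - (1330/3 + 2*(-486)²) = √((1 + 494/29) + 84333) - (1330/3 + 2*236196) = √(523/29 + 84333) - (1330/3 + 472392) = √(2446180/29) - 1*1418506/3 = 2*√17734805/29 - 1418506/3 = -1418506/3 + 2*√17734805/29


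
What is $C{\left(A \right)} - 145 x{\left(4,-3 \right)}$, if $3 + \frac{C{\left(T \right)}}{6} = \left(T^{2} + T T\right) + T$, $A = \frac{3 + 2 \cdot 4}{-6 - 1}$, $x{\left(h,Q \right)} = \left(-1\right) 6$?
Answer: $\frac{42738}{49} \approx 872.2$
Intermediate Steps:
$x{\left(h,Q \right)} = -6$
$A = - \frac{11}{7}$ ($A = \frac{3 + 8}{-7} = 11 \left(- \frac{1}{7}\right) = - \frac{11}{7} \approx -1.5714$)
$C{\left(T \right)} = -18 + 6 T + 12 T^{2}$ ($C{\left(T \right)} = -18 + 6 \left(\left(T^{2} + T T\right) + T\right) = -18 + 6 \left(\left(T^{2} + T^{2}\right) + T\right) = -18 + 6 \left(2 T^{2} + T\right) = -18 + 6 \left(T + 2 T^{2}\right) = -18 + \left(6 T + 12 T^{2}\right) = -18 + 6 T + 12 T^{2}$)
$C{\left(A \right)} - 145 x{\left(4,-3 \right)} = \left(-18 + 6 \left(- \frac{11}{7}\right) + 12 \left(- \frac{11}{7}\right)^{2}\right) - -870 = \left(-18 - \frac{66}{7} + 12 \cdot \frac{121}{49}\right) + 870 = \left(-18 - \frac{66}{7} + \frac{1452}{49}\right) + 870 = \frac{108}{49} + 870 = \frac{42738}{49}$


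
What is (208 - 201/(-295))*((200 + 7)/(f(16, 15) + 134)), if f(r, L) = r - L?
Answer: 1415903/4425 ≈ 319.98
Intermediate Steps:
(208 - 201/(-295))*((200 + 7)/(f(16, 15) + 134)) = (208 - 201/(-295))*((200 + 7)/((16 - 1*15) + 134)) = (208 - 201*(-1/295))*(207/((16 - 15) + 134)) = (208 + 201/295)*(207/(1 + 134)) = 61561*(207/135)/295 = 61561*(207*(1/135))/295 = (61561/295)*(23/15) = 1415903/4425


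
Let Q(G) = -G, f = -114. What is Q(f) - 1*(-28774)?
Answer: 28888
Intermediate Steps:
Q(f) - 1*(-28774) = -1*(-114) - 1*(-28774) = 114 + 28774 = 28888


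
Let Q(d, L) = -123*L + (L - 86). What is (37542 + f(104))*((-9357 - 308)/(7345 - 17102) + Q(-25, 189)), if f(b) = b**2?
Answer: -10919543134794/9757 ≈ -1.1192e+9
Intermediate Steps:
Q(d, L) = -86 - 122*L (Q(d, L) = -123*L + (-86 + L) = -86 - 122*L)
(37542 + f(104))*((-9357 - 308)/(7345 - 17102) + Q(-25, 189)) = (37542 + 104**2)*((-9357 - 308)/(7345 - 17102) + (-86 - 122*189)) = (37542 + 10816)*(-9665/(-9757) + (-86 - 23058)) = 48358*(-9665*(-1/9757) - 23144) = 48358*(9665/9757 - 23144) = 48358*(-225806343/9757) = -10919543134794/9757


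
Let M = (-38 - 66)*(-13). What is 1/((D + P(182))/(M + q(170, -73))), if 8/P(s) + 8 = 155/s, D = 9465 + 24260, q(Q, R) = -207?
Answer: 1489645/43874769 ≈ 0.033952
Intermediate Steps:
D = 33725
M = 1352 (M = -104*(-13) = 1352)
P(s) = 8/(-8 + 155/s)
1/((D + P(182))/(M + q(170, -73))) = 1/((33725 - 8*182/(-155 + 8*182))/(1352 - 207)) = 1/((33725 - 8*182/(-155 + 1456))/1145) = 1/((33725 - 8*182/1301)*(1/1145)) = 1/((33725 - 8*182*1/1301)*(1/1145)) = 1/((33725 - 1456/1301)*(1/1145)) = 1/((43874769/1301)*(1/1145)) = 1/(43874769/1489645) = 1489645/43874769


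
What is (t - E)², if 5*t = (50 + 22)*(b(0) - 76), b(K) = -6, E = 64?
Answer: 38738176/25 ≈ 1.5495e+6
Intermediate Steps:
t = -5904/5 (t = ((50 + 22)*(-6 - 76))/5 = (72*(-82))/5 = (⅕)*(-5904) = -5904/5 ≈ -1180.8)
(t - E)² = (-5904/5 - 1*64)² = (-5904/5 - 64)² = (-6224/5)² = 38738176/25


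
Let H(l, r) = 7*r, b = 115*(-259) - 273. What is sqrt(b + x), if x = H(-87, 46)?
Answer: 6*I*sqrt(826) ≈ 172.44*I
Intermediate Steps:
b = -30058 (b = -29785 - 273 = -30058)
x = 322 (x = 7*46 = 322)
sqrt(b + x) = sqrt(-30058 + 322) = sqrt(-29736) = 6*I*sqrt(826)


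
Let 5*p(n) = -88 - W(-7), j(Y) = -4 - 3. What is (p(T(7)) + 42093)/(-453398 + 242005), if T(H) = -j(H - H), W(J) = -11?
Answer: -210388/1056965 ≈ -0.19905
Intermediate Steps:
j(Y) = -7
T(H) = 7 (T(H) = -1*(-7) = 7)
p(n) = -77/5 (p(n) = (-88 - 1*(-11))/5 = (-88 + 11)/5 = (⅕)*(-77) = -77/5)
(p(T(7)) + 42093)/(-453398 + 242005) = (-77/5 + 42093)/(-453398 + 242005) = (210388/5)/(-211393) = (210388/5)*(-1/211393) = -210388/1056965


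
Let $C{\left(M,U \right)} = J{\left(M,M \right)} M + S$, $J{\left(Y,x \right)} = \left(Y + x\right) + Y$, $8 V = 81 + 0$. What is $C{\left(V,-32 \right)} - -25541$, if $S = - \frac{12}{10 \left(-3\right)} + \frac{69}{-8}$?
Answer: $\frac{8268903}{320} \approx 25840.0$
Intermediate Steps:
$V = \frac{81}{8}$ ($V = \frac{81 + 0}{8} = \frac{1}{8} \cdot 81 = \frac{81}{8} \approx 10.125$)
$J{\left(Y,x \right)} = x + 2 Y$
$S = - \frac{329}{40}$ ($S = - \frac{12}{-30} + 69 \left(- \frac{1}{8}\right) = \left(-12\right) \left(- \frac{1}{30}\right) - \frac{69}{8} = \frac{2}{5} - \frac{69}{8} = - \frac{329}{40} \approx -8.225$)
$C{\left(M,U \right)} = - \frac{329}{40} + 3 M^{2}$ ($C{\left(M,U \right)} = \left(M + 2 M\right) M - \frac{329}{40} = 3 M M - \frac{329}{40} = 3 M^{2} - \frac{329}{40} = - \frac{329}{40} + 3 M^{2}$)
$C{\left(V,-32 \right)} - -25541 = \left(- \frac{329}{40} + 3 \left(\frac{81}{8}\right)^{2}\right) - -25541 = \left(- \frac{329}{40} + 3 \cdot \frac{6561}{64}\right) + 25541 = \left(- \frac{329}{40} + \frac{19683}{64}\right) + 25541 = \frac{95783}{320} + 25541 = \frac{8268903}{320}$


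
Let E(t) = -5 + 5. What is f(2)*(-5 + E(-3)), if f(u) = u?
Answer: -10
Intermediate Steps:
E(t) = 0
f(2)*(-5 + E(-3)) = 2*(-5 + 0) = 2*(-5) = -10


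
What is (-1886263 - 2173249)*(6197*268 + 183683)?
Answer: -7487684634248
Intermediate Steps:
(-1886263 - 2173249)*(6197*268 + 183683) = -4059512*(1660796 + 183683) = -4059512*1844479 = -7487684634248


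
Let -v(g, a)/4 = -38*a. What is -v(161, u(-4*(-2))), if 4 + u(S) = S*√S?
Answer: 608 - 2432*√2 ≈ -2831.4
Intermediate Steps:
u(S) = -4 + S^(3/2) (u(S) = -4 + S*√S = -4 + S^(3/2))
v(g, a) = 152*a (v(g, a) = -(-152)*a = 152*a)
-v(161, u(-4*(-2))) = -152*(-4 + (-4*(-2))^(3/2)) = -152*(-4 + 8^(3/2)) = -152*(-4 + 16*√2) = -(-608 + 2432*√2) = 608 - 2432*√2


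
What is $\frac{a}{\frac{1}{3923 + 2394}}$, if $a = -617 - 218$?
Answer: $-5274695$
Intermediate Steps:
$a = -835$
$\frac{a}{\frac{1}{3923 + 2394}} = - \frac{835}{\frac{1}{3923 + 2394}} = - \frac{835}{\frac{1}{6317}} = - 835 \frac{1}{\frac{1}{6317}} = \left(-835\right) 6317 = -5274695$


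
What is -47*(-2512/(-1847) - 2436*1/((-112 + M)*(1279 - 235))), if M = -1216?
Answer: -470974639/7358448 ≈ -64.005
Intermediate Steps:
-47*(-2512/(-1847) - 2436*1/((-112 + M)*(1279 - 235))) = -47*(-2512/(-1847) - 2436*1/((-112 - 1216)*(1279 - 235))) = -47*(-2512*(-1/1847) - 2436/(1044*(-1328))) = -47*(2512/1847 - 2436/(-1386432)) = -47*(2512/1847 - 2436*(-1/1386432)) = -47*(2512/1847 + 7/3984) = -47*10020737/7358448 = -470974639/7358448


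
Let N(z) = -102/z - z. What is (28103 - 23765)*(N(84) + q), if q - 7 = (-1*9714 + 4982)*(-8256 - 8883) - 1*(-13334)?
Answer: 2463138204957/7 ≈ 3.5188e+11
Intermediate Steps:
N(z) = -z - 102/z
q = 81115089 (q = 7 + ((-1*9714 + 4982)*(-8256 - 8883) - 1*(-13334)) = 7 + ((-9714 + 4982)*(-17139) + 13334) = 7 + (-4732*(-17139) + 13334) = 7 + (81101748 + 13334) = 7 + 81115082 = 81115089)
(28103 - 23765)*(N(84) + q) = (28103 - 23765)*((-1*84 - 102/84) + 81115089) = 4338*((-84 - 102*1/84) + 81115089) = 4338*((-84 - 17/14) + 81115089) = 4338*(-1193/14 + 81115089) = 4338*(1135610053/14) = 2463138204957/7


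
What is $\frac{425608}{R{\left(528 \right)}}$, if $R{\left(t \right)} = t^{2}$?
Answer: $\frac{53201}{34848} \approx 1.5267$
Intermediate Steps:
$\frac{425608}{R{\left(528 \right)}} = \frac{425608}{528^{2}} = \frac{425608}{278784} = 425608 \cdot \frac{1}{278784} = \frac{53201}{34848}$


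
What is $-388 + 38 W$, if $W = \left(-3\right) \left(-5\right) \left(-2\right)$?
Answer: $-1528$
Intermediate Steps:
$W = -30$ ($W = 15 \left(-2\right) = -30$)
$-388 + 38 W = -388 + 38 \left(-30\right) = -388 - 1140 = -1528$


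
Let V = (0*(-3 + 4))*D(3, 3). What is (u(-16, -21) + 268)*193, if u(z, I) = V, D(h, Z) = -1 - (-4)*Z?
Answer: 51724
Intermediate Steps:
D(h, Z) = -1 + 4*Z
V = 0 (V = (0*(-3 + 4))*(-1 + 4*3) = (0*1)*(-1 + 12) = 0*11 = 0)
u(z, I) = 0
(u(-16, -21) + 268)*193 = (0 + 268)*193 = 268*193 = 51724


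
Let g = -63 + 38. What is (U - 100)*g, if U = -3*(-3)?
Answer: 2275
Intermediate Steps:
g = -25
U = 9
(U - 100)*g = (9 - 100)*(-25) = -91*(-25) = 2275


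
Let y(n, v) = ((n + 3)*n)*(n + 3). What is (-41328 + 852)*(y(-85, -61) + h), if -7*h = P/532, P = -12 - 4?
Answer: 21537430818336/931 ≈ 2.3134e+10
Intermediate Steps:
y(n, v) = n*(3 + n)² (y(n, v) = ((3 + n)*n)*(3 + n) = (n*(3 + n))*(3 + n) = n*(3 + n)²)
P = -16
h = 4/931 (h = -(-16)/(7*532) = -⅐*(-4/133) = 4/931 ≈ 0.0042965)
(-41328 + 852)*(y(-85, -61) + h) = (-41328 + 852)*(-85*(3 - 85)² + 4/931) = -40476*(-85*(-82)² + 4/931) = -40476*(-85*6724 + 4/931) = -40476*(-571540 + 4/931) = -40476*(-532103736/931) = 21537430818336/931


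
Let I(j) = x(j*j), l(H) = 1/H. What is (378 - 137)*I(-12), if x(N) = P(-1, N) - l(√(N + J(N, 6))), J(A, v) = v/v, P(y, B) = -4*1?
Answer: -964 - 241*√145/145 ≈ -984.01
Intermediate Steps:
P(y, B) = -4
J(A, v) = 1
x(N) = -4 - 1/√(1 + N) (x(N) = -4 - 1/(√(N + 1)) = -4 - 1/(√(1 + N)) = -4 - 1/√(1 + N))
I(j) = -4 - 1/√(1 + j²) (I(j) = -4 - 1/√(1 + j*j) = -4 - 1/√(1 + j²))
(378 - 137)*I(-12) = (378 - 137)*(-4 - 1/√(1 + (-12)²)) = 241*(-4 - 1/√(1 + 144)) = 241*(-4 - 1/√145) = 241*(-4 - √145/145) = -964 - 241*√145/145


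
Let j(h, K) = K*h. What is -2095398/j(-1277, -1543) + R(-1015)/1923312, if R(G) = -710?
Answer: -2015751554993/1894857560616 ≈ -1.0638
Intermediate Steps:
-2095398/j(-1277, -1543) + R(-1015)/1923312 = -2095398/((-1543*(-1277))) - 710/1923312 = -2095398/1970411 - 710*1/1923312 = -2095398*1/1970411 - 355/961656 = -2095398/1970411 - 355/961656 = -2015751554993/1894857560616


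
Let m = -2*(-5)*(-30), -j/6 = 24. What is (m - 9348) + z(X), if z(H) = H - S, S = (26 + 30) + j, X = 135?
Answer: -9425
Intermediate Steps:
j = -144 (j = -6*24 = -144)
m = -300 (m = 10*(-30) = -300)
S = -88 (S = (26 + 30) - 144 = 56 - 144 = -88)
z(H) = 88 + H (z(H) = H - 1*(-88) = H + 88 = 88 + H)
(m - 9348) + z(X) = (-300 - 9348) + (88 + 135) = -9648 + 223 = -9425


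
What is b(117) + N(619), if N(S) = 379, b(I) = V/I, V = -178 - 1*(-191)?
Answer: 3412/9 ≈ 379.11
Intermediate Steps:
V = 13 (V = -178 + 191 = 13)
b(I) = 13/I
b(117) + N(619) = 13/117 + 379 = 13*(1/117) + 379 = 1/9 + 379 = 3412/9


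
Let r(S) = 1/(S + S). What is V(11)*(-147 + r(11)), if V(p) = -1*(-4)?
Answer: -6466/11 ≈ -587.82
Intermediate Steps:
r(S) = 1/(2*S)
V(p) = 4
V(11)*(-147 + r(11)) = 4*(-147 + (1/2)/11) = 4*(-147 + (1/2)*(1/11)) = 4*(-147 + 1/22) = 4*(-3233/22) = -6466/11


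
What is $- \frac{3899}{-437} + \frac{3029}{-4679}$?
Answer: $\frac{16919748}{2044723} \approx 8.2748$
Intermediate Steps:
$- \frac{3899}{-437} + \frac{3029}{-4679} = \left(-3899\right) \left(- \frac{1}{437}\right) + 3029 \left(- \frac{1}{4679}\right) = \frac{3899}{437} - \frac{3029}{4679} = \frac{16919748}{2044723}$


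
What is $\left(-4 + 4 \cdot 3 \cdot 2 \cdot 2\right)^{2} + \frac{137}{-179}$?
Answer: $\frac{346407}{179} \approx 1935.2$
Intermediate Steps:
$\left(-4 + 4 \cdot 3 \cdot 2 \cdot 2\right)^{2} + \frac{137}{-179} = \left(-4 + 12 \cdot 4\right)^{2} + 137 \left(- \frac{1}{179}\right) = \left(-4 + 48\right)^{2} - \frac{137}{179} = 44^{2} - \frac{137}{179} = 1936 - \frac{137}{179} = \frac{346407}{179}$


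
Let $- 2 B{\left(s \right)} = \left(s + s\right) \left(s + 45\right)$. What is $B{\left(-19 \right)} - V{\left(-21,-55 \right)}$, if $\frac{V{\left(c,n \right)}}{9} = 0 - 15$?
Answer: $629$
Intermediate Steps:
$V{\left(c,n \right)} = -135$ ($V{\left(c,n \right)} = 9 \left(0 - 15\right) = 9 \left(-15\right) = -135$)
$B{\left(s \right)} = - s \left(45 + s\right)$ ($B{\left(s \right)} = - \frac{\left(s + s\right) \left(s + 45\right)}{2} = - \frac{2 s \left(45 + s\right)}{2} = - s \left(45 + s\right)$)
$B{\left(-19 \right)} - V{\left(-21,-55 \right)} = \left(-1\right) \left(-19\right) \left(45 - 19\right) - -135 = \left(-1\right) \left(-19\right) 26 + 135 = 494 + 135 = 629$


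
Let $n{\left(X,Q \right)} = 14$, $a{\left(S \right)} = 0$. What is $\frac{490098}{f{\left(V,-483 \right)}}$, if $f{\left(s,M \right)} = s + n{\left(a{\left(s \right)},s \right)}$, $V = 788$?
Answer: $\frac{245049}{401} \approx 611.09$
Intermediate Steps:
$f{\left(s,M \right)} = 14 + s$ ($f{\left(s,M \right)} = s + 14 = 14 + s$)
$\frac{490098}{f{\left(V,-483 \right)}} = \frac{490098}{14 + 788} = \frac{490098}{802} = 490098 \cdot \frac{1}{802} = \frac{245049}{401}$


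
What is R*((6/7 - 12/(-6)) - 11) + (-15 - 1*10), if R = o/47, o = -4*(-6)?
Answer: -9593/329 ≈ -29.158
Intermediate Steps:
o = 24
R = 24/47 ≈ 0.51064
R*((6/7 - 12/(-6)) - 11) + (-15 - 1*10) = 24*((6/7 - 12/(-6)) - 11)/47 + (-15 - 1*10) = 24*((6*(⅐) - 12*(-⅙)) - 11)/47 + (-15 - 10) = 24*((6/7 + 2) - 11)/47 - 25 = 24*(20/7 - 11)/47 - 25 = (24/47)*(-57/7) - 25 = -1368/329 - 25 = -9593/329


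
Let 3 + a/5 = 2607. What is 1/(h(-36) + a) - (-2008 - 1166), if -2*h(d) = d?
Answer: 41382613/13038 ≈ 3174.0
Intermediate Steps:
h(d) = -d/2
a = 13020 (a = -15 + 5*2607 = -15 + 13035 = 13020)
1/(h(-36) + a) - (-2008 - 1166) = 1/(-½*(-36) + 13020) - (-2008 - 1166) = 1/(18 + 13020) - 1*(-3174) = 1/13038 + 3174 = 41382613/13038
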